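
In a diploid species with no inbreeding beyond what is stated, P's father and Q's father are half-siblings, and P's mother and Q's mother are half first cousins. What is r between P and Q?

Relatedness sums over independent paths through distinct common ancestors.
P and Q are related in two ways: half first cousins through their fathers (r = 1/16) and half second cousins through their mothers (r = 1/64).
r = 1/16 + 1/64 = 0.078125.

0.078125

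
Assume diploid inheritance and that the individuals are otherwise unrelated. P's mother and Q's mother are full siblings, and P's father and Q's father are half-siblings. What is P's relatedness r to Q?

0.1875

Independent pedigree routes through distinct common ancestors add.
P and Q are related in two ways: first cousins through their mothers (r = 1/8) and half first cousins through their fathers (r = 1/16).
r = 1/8 + 1/16 = 3/16 = 0.1875.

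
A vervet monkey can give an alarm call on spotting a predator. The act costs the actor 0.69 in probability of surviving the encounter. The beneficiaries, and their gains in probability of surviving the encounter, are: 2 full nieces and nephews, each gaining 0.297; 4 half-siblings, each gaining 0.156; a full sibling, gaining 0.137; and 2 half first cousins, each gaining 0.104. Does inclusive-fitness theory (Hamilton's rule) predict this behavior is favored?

No

Hamilton's rule: the trait is favored when the sum of r·B over every recipient exceeds the actor's cost C.
r to a full niece or nephew = 1/4 (full aunt/uncle↔niece/nephew: two paths of length 3 through the shared grandparent pair: r = 2·(1/2)^3 = 1/4).
r to a half-sibling = 1/4 (half-sibs share one parent — one path of length 2: r = (1/2)^2 = 1/4).
r to a full sibling = 1/2 (full sibs share both parents — two paths of length 2: r = 2·(1/2)^2 = 1/2).
r to a half first cousin = 0.0625 (half first cousins share one grandparent — one path of length 4: r = (1/2)^4 = 1/16).
Summing one r·B term per recipient: 2·0.25·0.297 + 4·0.25·0.156 + 1·0.5·0.137 + 2·0.0625·0.104 = 0.386.
0.386 < 0.69: the indirect benefit is less than the cost.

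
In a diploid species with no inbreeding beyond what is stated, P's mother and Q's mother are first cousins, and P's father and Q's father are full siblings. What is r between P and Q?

0.15625

Relatedness sums over independent paths through distinct common ancestors.
P and Q are related in two ways: second cousins through their mothers (r = 1/32) and first cousins through their fathers (r = 1/8).
r = 1/32 + 1/8 = 0.15625.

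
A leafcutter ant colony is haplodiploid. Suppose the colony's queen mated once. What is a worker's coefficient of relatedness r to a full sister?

0.75

Haplodiploid full sisters inherit their father's entire haploid genome identically (contributing 1/2) and on average half of their mother's contribution (1/2 · 1/2 = 1/4); r = 1/2 + 1/4 = 3/4.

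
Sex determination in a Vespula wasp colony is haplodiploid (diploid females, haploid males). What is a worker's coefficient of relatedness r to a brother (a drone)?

0.25

Her haploid brother carries none of their father's genes and a random half of their mother's genome; that half matches the maternal half of her own genome with probability 1/2: r = 1/2 · 1/2 = 1/4.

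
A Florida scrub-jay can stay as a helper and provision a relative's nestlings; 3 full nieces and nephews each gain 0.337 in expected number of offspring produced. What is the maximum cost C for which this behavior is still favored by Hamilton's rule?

0.25275

r to a full niece or nephew = 1/4 (full aunt/uncle↔niece/nephew: two paths of length 3 through the shared grandparent pair: r = 2·(1/2)^3 = 1/4).
Hamilton's rule: n·r·B > C, so the trait is favored while C < n·r·B = 3·0.25·0.337 = 0.25275.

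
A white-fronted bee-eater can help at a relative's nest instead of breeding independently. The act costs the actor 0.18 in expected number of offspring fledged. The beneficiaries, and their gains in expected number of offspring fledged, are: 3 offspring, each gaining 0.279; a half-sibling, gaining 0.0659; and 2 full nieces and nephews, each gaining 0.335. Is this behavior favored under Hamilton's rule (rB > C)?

Hamilton's rule: the trait is favored when the sum of r·B over every recipient exceeds the actor's cost C.
r to an offspring = 0.5 (one parent–offspring link: r = (1/2)^1 = 1/2).
r to a half-sibling = 1/4 (half-sibs share one parent — one path of length 2: r = (1/2)^2 = 1/4).
r to a full niece or nephew = 0.25 (full aunt/uncle↔niece/nephew: two paths of length 3 through the shared grandparent pair: r = 2·(1/2)^3 = 1/4).
Summing one r·B term per recipient: 3·0.5·0.279 + 1·0.25·0.0659 + 2·0.25·0.335 = 0.602475.
0.602475 > 0.18: the indirect benefit exceeds the cost.

Yes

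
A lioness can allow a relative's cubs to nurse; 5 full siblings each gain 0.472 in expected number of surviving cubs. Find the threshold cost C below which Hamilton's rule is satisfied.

1.18

r to a full sibling = 0.5 (full sibs share both parents — two paths of length 2: r = 2·(1/2)^2 = 1/2).
Hamilton's rule: n·r·B > C, so the trait is favored while C < n·r·B = 5·0.5·0.472 = 1.18.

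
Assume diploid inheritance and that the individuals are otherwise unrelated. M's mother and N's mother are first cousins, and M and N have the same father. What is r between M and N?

With two independent routes of shared ancestry, r is the sum of the two contributions.
M and N are related in two ways: second cousins through their mothers (r = 1/32) and half-sibs through their shared father (r = 1/4).
r = 1/32 + 1/4 = 0.28125.

0.28125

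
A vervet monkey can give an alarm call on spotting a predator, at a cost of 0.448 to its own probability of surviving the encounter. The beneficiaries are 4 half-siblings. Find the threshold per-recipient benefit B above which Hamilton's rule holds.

r to a half-sibling = 1/4 (half-sibs share one parent — one path of length 2: r = (1/2)^2 = 1/4).
Hamilton's rule with n recipients of equal r: n·r·B > C, so B > C/(n·r) = 0.448/(4·0.25) = 0.448.

0.448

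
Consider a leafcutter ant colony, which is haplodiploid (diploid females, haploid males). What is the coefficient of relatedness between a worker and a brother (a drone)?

Her haploid brother carries none of their father's genes and a random half of their mother's genome; that half matches the maternal half of her own genome with probability 1/2: r = 1/2 · 1/2 = 1/4.

0.25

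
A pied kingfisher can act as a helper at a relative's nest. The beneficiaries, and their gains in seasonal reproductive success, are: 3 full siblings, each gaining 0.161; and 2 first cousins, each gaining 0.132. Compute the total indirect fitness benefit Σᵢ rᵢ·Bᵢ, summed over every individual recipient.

r to a full sibling = 1/2 (full sibs share both parents — two paths of length 2: r = 2·(1/2)^2 = 1/2).
r to a first cousin = 1/8 (first cousins share one grandparent pair — two paths of length 4: r = 2·(1/2)^4 = 1/8).
Summing one r·B term per recipient: 3·0.5·0.161 + 2·0.125·0.132 = 0.2745.

0.2745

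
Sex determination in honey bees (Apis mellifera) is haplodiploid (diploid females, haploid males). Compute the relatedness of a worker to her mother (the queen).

0.5

One meiotic link between diploid queen and diploid daughter: r = 1/2.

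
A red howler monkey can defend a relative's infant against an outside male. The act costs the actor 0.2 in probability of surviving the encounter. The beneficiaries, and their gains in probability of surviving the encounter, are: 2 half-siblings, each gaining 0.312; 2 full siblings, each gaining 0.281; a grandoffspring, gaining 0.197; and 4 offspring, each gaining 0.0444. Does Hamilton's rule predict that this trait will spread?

Yes

Hamilton's rule: the trait is favored when the sum of r·B over every recipient exceeds the actor's cost C.
r to a half-sibling = 0.25 (half-sibs share one parent — one path of length 2: r = (1/2)^2 = 1/4).
r to a full sibling = 1/2 (full sibs share both parents — two paths of length 2: r = 2·(1/2)^2 = 1/2).
r to a grandoffspring = 1/4 (two parent–offspring links: r = (1/2)^2 = 1/4).
r to an offspring = 0.5 (one parent–offspring link: r = (1/2)^1 = 1/2).
Summing one r·B term per recipient: 2·0.25·0.312 + 2·0.5·0.281 + 1·0.25·0.197 + 4·0.5·0.0444 = 0.57505.
0.57505 > 0.2: the indirect benefit exceeds the cost.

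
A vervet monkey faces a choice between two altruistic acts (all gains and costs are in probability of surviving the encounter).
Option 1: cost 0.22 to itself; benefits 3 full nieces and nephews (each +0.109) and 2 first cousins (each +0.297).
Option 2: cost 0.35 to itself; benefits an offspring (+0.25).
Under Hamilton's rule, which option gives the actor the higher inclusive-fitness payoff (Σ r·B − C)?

Option 1: r to a full niece or nephew = 0.25.
Option 1: r to a first cousin = 0.125.
Option 1: Σ r·B − C = (3·0.25·0.109 + 2·0.125·0.297) − 0.22 = -0.064.
Option 2: r to an offspring = 0.5.
Option 2: Σ r·B − C = (1·0.5·0.25) − 0.35 = -0.225.
Option 1 has the higher net inclusive-fitness payoff.

Option 1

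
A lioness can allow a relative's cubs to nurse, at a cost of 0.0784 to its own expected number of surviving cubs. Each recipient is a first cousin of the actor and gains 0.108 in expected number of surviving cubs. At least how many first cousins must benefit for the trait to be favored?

r to a first cousin = 0.125 (first cousins share one grandparent pair — two paths of length 4: r = 2·(1/2)^4 = 1/8).
Hamilton's rule: n·r·B > C  ⇒  n > C/(r·B) = 0.0784/(0.125·0.108) = 5.807.
The smallest integer exceeding 5.807 is 6.

6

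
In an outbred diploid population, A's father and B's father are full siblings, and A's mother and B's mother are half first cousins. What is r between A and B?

Wright's path rule: contributions from independent ancestry routes add.
A and B are related in two ways: first cousins through their fathers (r = 1/8) and half second cousins through their mothers (r = 1/64).
r = 1/8 + 1/64 = 9/64 = 0.140625.

0.140625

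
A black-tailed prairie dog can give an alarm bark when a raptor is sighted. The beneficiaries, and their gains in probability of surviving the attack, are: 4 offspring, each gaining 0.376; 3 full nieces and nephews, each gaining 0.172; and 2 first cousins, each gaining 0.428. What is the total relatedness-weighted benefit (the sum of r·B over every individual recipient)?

0.988

r to an offspring = 0.5 (one parent–offspring link: r = (1/2)^1 = 1/2).
r to a full niece or nephew = 1/4 (full aunt/uncle↔niece/nephew: two paths of length 3 through the shared grandparent pair: r = 2·(1/2)^3 = 1/4).
r to a first cousin = 1/8 (first cousins share one grandparent pair — two paths of length 4: r = 2·(1/2)^4 = 1/8).
Summing one r·B term per recipient: 4·0.5·0.376 + 3·0.25·0.172 + 2·0.125·0.428 = 0.988.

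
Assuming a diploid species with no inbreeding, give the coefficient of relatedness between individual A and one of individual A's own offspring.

0.5

Each parent–offspring link contributes a factor of 1/2, and independent paths through distinct common ancestors add.
One parent–offspring link: r = (1/2)^1 = 1/2.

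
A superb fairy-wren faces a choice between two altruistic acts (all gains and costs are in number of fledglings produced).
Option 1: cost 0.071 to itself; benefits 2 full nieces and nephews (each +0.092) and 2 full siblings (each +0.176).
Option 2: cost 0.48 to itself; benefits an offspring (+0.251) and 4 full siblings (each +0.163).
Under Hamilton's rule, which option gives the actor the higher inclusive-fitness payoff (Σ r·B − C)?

Option 1: r to a full niece or nephew = 0.25.
Option 1: r to a full sibling = 0.5.
Option 1: Σ r·B − C = (2·0.25·0.092 + 2·0.5·0.176) − 0.071 = 0.151.
Option 2: r to an offspring = 0.5.
Option 2: r to a full sibling = 0.5.
Option 2: Σ r·B − C = (1·0.5·0.251 + 4·0.5·0.163) − 0.48 = -0.0285.
Option 1 has the higher net inclusive-fitness payoff.

Option 1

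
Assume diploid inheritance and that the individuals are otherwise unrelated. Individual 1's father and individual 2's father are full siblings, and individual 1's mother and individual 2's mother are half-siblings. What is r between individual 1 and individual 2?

Relatedness sums over independent paths through distinct common ancestors.
Individual 1 and individual 2 are related in two ways: first cousins through their fathers (r = 1/8) and half first cousins through their mothers (r = 1/16).
r = 1/8 + 1/16 = 3/16 = 0.1875.

0.1875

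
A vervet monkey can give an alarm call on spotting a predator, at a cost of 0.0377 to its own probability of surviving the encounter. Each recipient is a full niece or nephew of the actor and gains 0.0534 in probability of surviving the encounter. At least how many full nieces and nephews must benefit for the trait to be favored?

r to a full niece or nephew = 1/4 (full aunt/uncle↔niece/nephew: two paths of length 3 through the shared grandparent pair: r = 2·(1/2)^3 = 1/4).
Hamilton's rule: n·r·B > C  ⇒  n > C/(r·B) = 0.0377/(0.25·0.0534) = 2.824.
The smallest integer exceeding 2.824 is 3.

3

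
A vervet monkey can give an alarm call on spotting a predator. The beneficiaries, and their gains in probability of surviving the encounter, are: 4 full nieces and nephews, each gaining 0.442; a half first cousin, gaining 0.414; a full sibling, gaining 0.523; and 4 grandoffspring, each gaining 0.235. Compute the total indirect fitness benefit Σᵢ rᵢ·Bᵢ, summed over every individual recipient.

r to a full niece or nephew = 0.25 (full aunt/uncle↔niece/nephew: two paths of length 3 through the shared grandparent pair: r = 2·(1/2)^3 = 1/4).
r to a half first cousin = 0.0625 (half first cousins share one grandparent — one path of length 4: r = (1/2)^4 = 1/16).
r to a full sibling = 1/2 (full sibs share both parents — two paths of length 2: r = 2·(1/2)^2 = 1/2).
r to a grandoffspring = 1/4 (two parent–offspring links: r = (1/2)^2 = 1/4).
Summing one r·B term per recipient: 4·0.25·0.442 + 1·0.0625·0.414 + 1·0.5·0.523 + 4·0.25·0.235 = 0.964375.

0.964375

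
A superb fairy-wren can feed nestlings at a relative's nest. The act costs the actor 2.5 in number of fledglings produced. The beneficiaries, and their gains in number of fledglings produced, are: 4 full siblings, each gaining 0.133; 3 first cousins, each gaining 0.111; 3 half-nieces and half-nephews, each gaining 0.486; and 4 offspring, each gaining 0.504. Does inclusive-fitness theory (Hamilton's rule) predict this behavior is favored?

No

Hamilton's rule: the trait is favored when the sum of r·B over every recipient exceeds the actor's cost C.
r to a full sibling = 0.5 (full sibs share both parents — two paths of length 2: r = 2·(1/2)^2 = 1/2).
r to a first cousin = 1/8 (first cousins share one grandparent pair — two paths of length 4: r = 2·(1/2)^4 = 1/8).
r to a half-niece or half-nephew = 1/8 (half-aunt/uncle↔niece/nephew: one path of length 3: r = (1/2)^3 = 1/8).
r to an offspring = 1/2 (one parent–offspring link: r = (1/2)^1 = 1/2).
Summing one r·B term per recipient: 4·0.5·0.133 + 3·0.125·0.111 + 3·0.125·0.486 + 4·0.5·0.504 = 1.497875.
1.497875 < 2.5: the indirect benefit is less than the cost.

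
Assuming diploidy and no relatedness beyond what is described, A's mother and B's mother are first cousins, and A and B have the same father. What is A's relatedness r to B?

0.28125

Relatedness sums over independent paths through distinct common ancestors.
A and B are related in two ways: second cousins through their mothers (r = 1/32) and half-sibs through their shared father (r = 1/4).
r = 1/32 + 1/4 = 9/32 = 0.28125.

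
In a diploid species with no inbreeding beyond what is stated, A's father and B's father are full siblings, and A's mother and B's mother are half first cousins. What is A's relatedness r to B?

0.140625

Relatedness sums over independent paths through distinct common ancestors.
A and B are related in two ways: first cousins through their fathers (r = 1/8) and half second cousins through their mothers (r = 1/64).
r = 1/8 + 1/64 = 9/64 = 0.140625.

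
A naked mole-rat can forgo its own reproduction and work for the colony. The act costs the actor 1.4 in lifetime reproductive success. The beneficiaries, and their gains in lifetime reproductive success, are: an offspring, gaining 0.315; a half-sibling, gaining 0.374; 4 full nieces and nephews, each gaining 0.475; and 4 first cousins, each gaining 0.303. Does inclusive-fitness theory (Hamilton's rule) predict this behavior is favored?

Hamilton's rule: the trait is favored when the sum of r·B over every recipient exceeds the actor's cost C.
r to an offspring = 0.5 (one parent–offspring link: r = (1/2)^1 = 1/2).
r to a half-sibling = 0.25 (half-sibs share one parent — one path of length 2: r = (1/2)^2 = 1/4).
r to a full niece or nephew = 1/4 (full aunt/uncle↔niece/nephew: two paths of length 3 through the shared grandparent pair: r = 2·(1/2)^3 = 1/4).
r to a first cousin = 1/8 (first cousins share one grandparent pair — two paths of length 4: r = 2·(1/2)^4 = 1/8).
Summing one r·B term per recipient: 1·0.5·0.315 + 1·0.25·0.374 + 4·0.25·0.475 + 4·0.125·0.303 = 0.8775.
0.8775 < 1.4: the indirect benefit is less than the cost.

No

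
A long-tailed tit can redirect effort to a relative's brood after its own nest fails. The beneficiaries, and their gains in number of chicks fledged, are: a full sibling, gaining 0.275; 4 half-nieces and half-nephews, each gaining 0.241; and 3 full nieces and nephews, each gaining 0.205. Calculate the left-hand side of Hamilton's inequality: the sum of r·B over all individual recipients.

r to a full sibling = 1/2 (full sibs share both parents — two paths of length 2: r = 2·(1/2)^2 = 1/2).
r to a half-niece or half-nephew = 0.125 (half-aunt/uncle↔niece/nephew: one path of length 3: r = (1/2)^3 = 1/8).
r to a full niece or nephew = 0.25 (full aunt/uncle↔niece/nephew: two paths of length 3 through the shared grandparent pair: r = 2·(1/2)^3 = 1/4).
Summing one r·B term per recipient: 1·0.5·0.275 + 4·0.125·0.241 + 3·0.25·0.205 = 0.41175.

0.41175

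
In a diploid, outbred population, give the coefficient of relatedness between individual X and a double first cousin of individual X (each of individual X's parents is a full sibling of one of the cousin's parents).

0.25

Each parent–offspring link contributes a factor of 1/2, and independent paths through distinct common ancestors add.
Double first cousins share both grandparent pairs — four paths of length 4: r = 4·(1/2)^4 = 1/4.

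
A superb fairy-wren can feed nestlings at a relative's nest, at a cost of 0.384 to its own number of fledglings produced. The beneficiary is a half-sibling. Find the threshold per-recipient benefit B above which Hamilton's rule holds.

r to a half-sibling = 1/4 (half-sibs share one parent — one path of length 2: r = (1/2)^2 = 1/4).
Hamilton's rule with n recipients of equal r: n·r·B > C, so B > C/(n·r) = 0.384/(1·0.25) = 1.536.

1.536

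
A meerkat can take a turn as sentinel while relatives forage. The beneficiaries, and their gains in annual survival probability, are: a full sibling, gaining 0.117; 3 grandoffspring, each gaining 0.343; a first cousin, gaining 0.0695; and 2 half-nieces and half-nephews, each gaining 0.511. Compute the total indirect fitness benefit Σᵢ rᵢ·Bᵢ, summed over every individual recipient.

0.4521875

r to a full sibling = 0.5 (full sibs share both parents — two paths of length 2: r = 2·(1/2)^2 = 1/2).
r to a grandoffspring = 0.25 (two parent–offspring links: r = (1/2)^2 = 1/4).
r to a first cousin = 0.125 (first cousins share one grandparent pair — two paths of length 4: r = 2·(1/2)^4 = 1/8).
r to a half-niece or half-nephew = 0.125 (half-aunt/uncle↔niece/nephew: one path of length 3: r = (1/2)^3 = 1/8).
Summing one r·B term per recipient: 1·0.5·0.117 + 3·0.25·0.343 + 1·0.125·0.0695 + 2·0.125·0.511 = 0.4521875.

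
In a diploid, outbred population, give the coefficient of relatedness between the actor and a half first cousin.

Half first cousins share one grandparent — one path of length 4: r = (1/2)^4 = 1/16.

0.0625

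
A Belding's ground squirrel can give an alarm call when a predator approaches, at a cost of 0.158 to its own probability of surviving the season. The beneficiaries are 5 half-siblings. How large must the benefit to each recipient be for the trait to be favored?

r to a half-sibling = 1/4 (half-sibs share one parent — one path of length 2: r = (1/2)^2 = 1/4).
Hamilton's rule with n recipients of equal r: n·r·B > C, so B > C/(n·r) = 0.158/(5·0.25) = 0.1264.

0.1264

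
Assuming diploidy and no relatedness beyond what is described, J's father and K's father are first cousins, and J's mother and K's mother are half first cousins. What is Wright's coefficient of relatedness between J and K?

0.046875

Wright's path rule: contributions from independent ancestry routes add.
J and K are related in two ways: second cousins through their fathers (r = 1/32) and half second cousins through their mothers (r = 1/64).
r = 1/32 + 1/64 = 3/64 = 0.046875.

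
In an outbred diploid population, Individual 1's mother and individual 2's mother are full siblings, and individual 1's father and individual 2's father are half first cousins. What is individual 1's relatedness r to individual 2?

0.140625

With two independent routes of shared ancestry, r is the sum of the two contributions.
Individual 1 and individual 2 are related in two ways: first cousins through their mothers (r = 1/8) and half second cousins through their fathers (r = 1/64).
r = 1/8 + 1/64 = 0.140625.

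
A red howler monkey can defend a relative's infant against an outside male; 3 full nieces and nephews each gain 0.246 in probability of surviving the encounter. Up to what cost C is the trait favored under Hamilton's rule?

0.1845

r to a full niece or nephew = 0.25 (full aunt/uncle↔niece/nephew: two paths of length 3 through the shared grandparent pair: r = 2·(1/2)^3 = 1/4).
Hamilton's rule: n·r·B > C, so the trait is favored while C < n·r·B = 3·0.25·0.246 = 0.1845.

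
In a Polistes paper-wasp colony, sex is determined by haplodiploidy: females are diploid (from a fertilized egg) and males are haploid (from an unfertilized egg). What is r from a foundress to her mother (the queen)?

0.5

One meiotic link between diploid queen and diploid daughter: r = 1/2.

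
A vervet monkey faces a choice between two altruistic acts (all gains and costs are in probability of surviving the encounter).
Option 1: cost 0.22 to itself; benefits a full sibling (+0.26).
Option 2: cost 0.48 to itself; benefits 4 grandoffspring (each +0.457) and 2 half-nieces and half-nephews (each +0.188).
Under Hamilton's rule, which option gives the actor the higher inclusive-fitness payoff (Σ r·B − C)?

Option 2

Option 1: r to a full sibling = 0.5.
Option 1: Σ r·B − C = (1·0.5·0.26) − 0.22 = -0.09.
Option 2: r to a grandoffspring = 0.25.
Option 2: r to a half-niece or half-nephew = 0.125.
Option 2: Σ r·B − C = (4·0.25·0.457 + 2·0.125·0.188) − 0.48 = 0.024.
Option 2 has the higher net inclusive-fitness payoff.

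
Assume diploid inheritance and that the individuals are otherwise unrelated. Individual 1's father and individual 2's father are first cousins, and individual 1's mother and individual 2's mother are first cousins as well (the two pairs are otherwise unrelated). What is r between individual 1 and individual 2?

0.0625

Independent pedigree routes through distinct common ancestors add.
Individual 1 and individual 2 are related in two ways: second cousins through their fathers (r = 1/32) and second cousins through their mothers (r = 1/32).
r = 1/32 + 1/32 = 0.0625.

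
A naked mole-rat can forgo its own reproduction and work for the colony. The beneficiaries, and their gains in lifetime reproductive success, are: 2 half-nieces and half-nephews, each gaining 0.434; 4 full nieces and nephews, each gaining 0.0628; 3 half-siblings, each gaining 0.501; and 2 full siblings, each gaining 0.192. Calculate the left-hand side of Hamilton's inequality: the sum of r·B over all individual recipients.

r to a half-niece or half-nephew = 0.125 (half-aunt/uncle↔niece/nephew: one path of length 3: r = (1/2)^3 = 1/8).
r to a full niece or nephew = 0.25 (full aunt/uncle↔niece/nephew: two paths of length 3 through the shared grandparent pair: r = 2·(1/2)^3 = 1/4).
r to a half-sibling = 0.25 (half-sibs share one parent — one path of length 2: r = (1/2)^2 = 1/4).
r to a full sibling = 0.5 (full sibs share both parents — two paths of length 2: r = 2·(1/2)^2 = 1/2).
Summing one r·B term per recipient: 2·0.125·0.434 + 4·0.25·0.0628 + 3·0.25·0.501 + 2·0.5·0.192 = 0.73905.

0.73905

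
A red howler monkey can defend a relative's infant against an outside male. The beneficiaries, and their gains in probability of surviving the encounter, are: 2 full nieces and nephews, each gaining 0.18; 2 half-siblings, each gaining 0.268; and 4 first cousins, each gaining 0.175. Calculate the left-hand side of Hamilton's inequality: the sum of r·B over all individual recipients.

r to a full niece or nephew = 1/4 (full aunt/uncle↔niece/nephew: two paths of length 3 through the shared grandparent pair: r = 2·(1/2)^3 = 1/4).
r to a half-sibling = 0.25 (half-sibs share one parent — one path of length 2: r = (1/2)^2 = 1/4).
r to a first cousin = 0.125 (first cousins share one grandparent pair — two paths of length 4: r = 2·(1/2)^4 = 1/8).
Summing one r·B term per recipient: 2·0.25·0.18 + 2·0.25·0.268 + 4·0.125·0.175 = 0.3115.

0.3115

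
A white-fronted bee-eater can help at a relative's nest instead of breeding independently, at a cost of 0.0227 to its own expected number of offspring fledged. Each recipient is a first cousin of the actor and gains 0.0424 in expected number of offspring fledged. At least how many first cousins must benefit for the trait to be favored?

r to a first cousin = 0.125 (first cousins share one grandparent pair — two paths of length 4: r = 2·(1/2)^4 = 1/8).
Hamilton's rule: n·r·B > C  ⇒  n > C/(r·B) = 0.0227/(0.125·0.0424) = 4.283.
The smallest integer exceeding 4.283 is 5.

5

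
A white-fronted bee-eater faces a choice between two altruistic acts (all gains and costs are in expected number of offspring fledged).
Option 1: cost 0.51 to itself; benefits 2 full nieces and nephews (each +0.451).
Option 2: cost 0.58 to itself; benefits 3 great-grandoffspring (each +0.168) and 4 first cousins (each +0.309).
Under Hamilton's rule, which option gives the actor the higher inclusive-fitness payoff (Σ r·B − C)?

Option 1: r to a full niece or nephew = 0.25.
Option 1: Σ r·B − C = (2·0.25·0.451) − 0.51 = -0.2845.
Option 2: r to a great-grandoffspring = 0.125.
Option 2: r to a first cousin = 0.125.
Option 2: Σ r·B − C = (3·0.125·0.168 + 4·0.125·0.309) − 0.58 = -0.3625.
Option 1 has the higher net inclusive-fitness payoff.

Option 1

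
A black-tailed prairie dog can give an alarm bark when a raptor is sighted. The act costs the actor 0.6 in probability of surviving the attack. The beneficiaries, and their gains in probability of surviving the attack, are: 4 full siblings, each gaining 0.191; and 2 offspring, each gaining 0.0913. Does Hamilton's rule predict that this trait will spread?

Hamilton's rule: the trait is favored when the sum of r·B over every recipient exceeds the actor's cost C.
r to a full sibling = 1/2 (full sibs share both parents — two paths of length 2: r = 2·(1/2)^2 = 1/2).
r to an offspring = 1/2 (one parent–offspring link: r = (1/2)^1 = 1/2).
Summing one r·B term per recipient: 4·0.5·0.191 + 2·0.5·0.0913 = 0.4733.
0.4733 < 0.6: the indirect benefit is less than the cost.

No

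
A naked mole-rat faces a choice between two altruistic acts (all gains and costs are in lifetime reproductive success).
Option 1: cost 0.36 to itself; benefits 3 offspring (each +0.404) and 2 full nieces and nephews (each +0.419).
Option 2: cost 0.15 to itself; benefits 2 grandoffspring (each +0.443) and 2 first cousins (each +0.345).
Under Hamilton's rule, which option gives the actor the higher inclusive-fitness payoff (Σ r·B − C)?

Option 1: r to an offspring = 0.5.
Option 1: r to a full niece or nephew = 0.25.
Option 1: Σ r·B − C = (3·0.5·0.404 + 2·0.25·0.419) − 0.36 = 0.4555.
Option 2: r to a grandoffspring = 0.25.
Option 2: r to a first cousin = 0.125.
Option 2: Σ r·B − C = (2·0.25·0.443 + 2·0.125·0.345) − 0.15 = 0.15775.
Option 1 has the higher net inclusive-fitness payoff.

Option 1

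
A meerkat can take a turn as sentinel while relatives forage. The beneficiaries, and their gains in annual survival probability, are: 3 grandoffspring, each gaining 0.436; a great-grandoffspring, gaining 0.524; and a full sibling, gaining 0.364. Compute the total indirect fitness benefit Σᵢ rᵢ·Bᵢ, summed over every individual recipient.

r to a grandoffspring = 1/4 (two parent–offspring links: r = (1/2)^2 = 1/4).
r to a great-grandoffspring = 1/8 (three parent–offspring links: r = (1/2)^3 = 1/8).
r to a full sibling = 0.5 (full sibs share both parents — two paths of length 2: r = 2·(1/2)^2 = 1/2).
Summing one r·B term per recipient: 3·0.25·0.436 + 1·0.125·0.524 + 1·0.5·0.364 = 0.5745.

0.5745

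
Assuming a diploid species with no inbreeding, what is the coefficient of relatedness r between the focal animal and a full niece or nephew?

0.25

Each parent–offspring link contributes a factor of 1/2, and independent paths through distinct common ancestors add.
Full aunt/uncle↔niece/nephew: two paths of length 3 through the shared grandparent pair: r = 2·(1/2)^3 = 1/4.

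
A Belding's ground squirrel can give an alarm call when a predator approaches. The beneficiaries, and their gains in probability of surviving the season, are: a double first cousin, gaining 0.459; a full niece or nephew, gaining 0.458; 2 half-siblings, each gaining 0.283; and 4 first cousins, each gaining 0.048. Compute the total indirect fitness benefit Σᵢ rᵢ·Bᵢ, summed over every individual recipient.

0.39475

r to a double first cousin = 0.25 (double first cousins share both grandparent pairs — four paths of length 4: r = 4·(1/2)^4 = 1/4).
r to a full niece or nephew = 0.25 (full aunt/uncle↔niece/nephew: two paths of length 3 through the shared grandparent pair: r = 2·(1/2)^3 = 1/4).
r to a half-sibling = 0.25 (half-sibs share one parent — one path of length 2: r = (1/2)^2 = 1/4).
r to a first cousin = 1/8 (first cousins share one grandparent pair — two paths of length 4: r = 2·(1/2)^4 = 1/8).
Summing one r·B term per recipient: 1·0.25·0.459 + 1·0.25·0.458 + 2·0.25·0.283 + 4·0.125·0.048 = 0.39475.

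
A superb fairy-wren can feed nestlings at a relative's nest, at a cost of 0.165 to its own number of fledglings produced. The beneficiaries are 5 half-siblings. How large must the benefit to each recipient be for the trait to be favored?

r to a half-sibling = 0.25 (half-sibs share one parent — one path of length 2: r = (1/2)^2 = 1/4).
Hamilton's rule with n recipients of equal r: n·r·B > C, so B > C/(n·r) = 0.165/(5·0.25) = 0.132.

0.132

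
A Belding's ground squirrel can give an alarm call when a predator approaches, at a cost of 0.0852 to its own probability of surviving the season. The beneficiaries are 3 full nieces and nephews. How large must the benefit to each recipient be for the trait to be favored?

r to a full niece or nephew = 1/4 (full aunt/uncle↔niece/nephew: two paths of length 3 through the shared grandparent pair: r = 2·(1/2)^3 = 1/4).
Hamilton's rule with n recipients of equal r: n·r·B > C, so B > C/(n·r) = 0.0852/(3·0.25) = 0.1136.

0.1136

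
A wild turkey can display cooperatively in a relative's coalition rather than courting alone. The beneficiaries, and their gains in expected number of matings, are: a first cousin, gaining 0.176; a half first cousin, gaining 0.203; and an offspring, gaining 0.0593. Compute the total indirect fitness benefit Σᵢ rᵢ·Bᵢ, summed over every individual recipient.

r to a first cousin = 0.125 (first cousins share one grandparent pair — two paths of length 4: r = 2·(1/2)^4 = 1/8).
r to a half first cousin = 0.0625 (half first cousins share one grandparent — one path of length 4: r = (1/2)^4 = 1/16).
r to an offspring = 0.5 (one parent–offspring link: r = (1/2)^1 = 1/2).
Summing one r·B term per recipient: 1·0.125·0.176 + 1·0.0625·0.203 + 1·0.5·0.0593 = 0.0643375.

0.0643375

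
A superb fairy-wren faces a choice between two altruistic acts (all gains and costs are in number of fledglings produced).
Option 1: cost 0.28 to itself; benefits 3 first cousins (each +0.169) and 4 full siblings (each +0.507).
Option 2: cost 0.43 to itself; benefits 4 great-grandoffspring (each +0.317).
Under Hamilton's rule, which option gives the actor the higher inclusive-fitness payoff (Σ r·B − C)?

Option 1

Option 1: r to a first cousin = 0.125.
Option 1: r to a full sibling = 0.5.
Option 1: Σ r·B − C = (3·0.125·0.169 + 4·0.5·0.507) − 0.28 = 0.797375.
Option 2: r to a great-grandoffspring = 0.125.
Option 2: Σ r·B − C = (4·0.125·0.317) − 0.43 = -0.2715.
Option 1 has the higher net inclusive-fitness payoff.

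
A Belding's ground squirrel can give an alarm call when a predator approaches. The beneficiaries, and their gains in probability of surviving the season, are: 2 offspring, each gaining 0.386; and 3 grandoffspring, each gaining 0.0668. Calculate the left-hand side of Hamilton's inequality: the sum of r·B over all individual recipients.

0.4361

r to an offspring = 0.5 (one parent–offspring link: r = (1/2)^1 = 1/2).
r to a grandoffspring = 1/4 (two parent–offspring links: r = (1/2)^2 = 1/4).
Summing one r·B term per recipient: 2·0.5·0.386 + 3·0.25·0.0668 = 0.4361.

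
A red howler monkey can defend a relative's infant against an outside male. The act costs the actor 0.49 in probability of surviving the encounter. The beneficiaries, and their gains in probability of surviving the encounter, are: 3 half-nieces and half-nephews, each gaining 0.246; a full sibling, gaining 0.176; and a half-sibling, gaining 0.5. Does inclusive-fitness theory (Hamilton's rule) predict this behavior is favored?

No

Hamilton's rule: the trait is favored when the sum of r·B over every recipient exceeds the actor's cost C.
r to a half-niece or half-nephew = 0.125 (half-aunt/uncle↔niece/nephew: one path of length 3: r = (1/2)^3 = 1/8).
r to a full sibling = 0.5 (full sibs share both parents — two paths of length 2: r = 2·(1/2)^2 = 1/2).
r to a half-sibling = 0.25 (half-sibs share one parent — one path of length 2: r = (1/2)^2 = 1/4).
Summing one r·B term per recipient: 3·0.125·0.246 + 1·0.5·0.176 + 1·0.25·0.5 = 0.30525.
0.30525 < 0.49: the indirect benefit is less than the cost.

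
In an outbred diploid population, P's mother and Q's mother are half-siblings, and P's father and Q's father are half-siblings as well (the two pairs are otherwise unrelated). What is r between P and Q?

Wright's path rule: contributions from independent ancestry routes add.
P and Q are related in two ways: half first cousins through their mothers (r = 1/16) and half first cousins through their fathers (r = 1/16).
r = 1/16 + 1/16 = 0.125.

0.125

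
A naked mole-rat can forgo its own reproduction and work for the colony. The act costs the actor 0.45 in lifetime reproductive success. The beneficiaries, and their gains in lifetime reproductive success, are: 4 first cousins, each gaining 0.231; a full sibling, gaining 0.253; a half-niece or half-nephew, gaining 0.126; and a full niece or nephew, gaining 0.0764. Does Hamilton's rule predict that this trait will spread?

Hamilton's rule: the trait is favored when the sum of r·B over every recipient exceeds the actor's cost C.
r to a first cousin = 1/8 (first cousins share one grandparent pair — two paths of length 4: r = 2·(1/2)^4 = 1/8).
r to a full sibling = 1/2 (full sibs share both parents — two paths of length 2: r = 2·(1/2)^2 = 1/2).
r to a half-niece or half-nephew = 0.125 (half-aunt/uncle↔niece/nephew: one path of length 3: r = (1/2)^3 = 1/8).
r to a full niece or nephew = 1/4 (full aunt/uncle↔niece/nephew: two paths of length 3 through the shared grandparent pair: r = 2·(1/2)^3 = 1/4).
Summing one r·B term per recipient: 4·0.125·0.231 + 1·0.5·0.253 + 1·0.125·0.126 + 1·0.25·0.0764 = 0.27685.
0.27685 < 0.45: the indirect benefit is less than the cost.

No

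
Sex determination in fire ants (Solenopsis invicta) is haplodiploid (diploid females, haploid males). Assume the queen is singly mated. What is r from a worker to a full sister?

Haplodiploid full sisters inherit their father's entire haploid genome identically (contributing 1/2) and on average half of their mother's contribution (1/2 · 1/2 = 1/4); r = 1/2 + 1/4 = 3/4.

0.75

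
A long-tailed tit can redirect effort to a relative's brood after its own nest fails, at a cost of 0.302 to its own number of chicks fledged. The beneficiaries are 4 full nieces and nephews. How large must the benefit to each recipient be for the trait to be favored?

0.302

r to a full niece or nephew = 1/4 (full aunt/uncle↔niece/nephew: two paths of length 3 through the shared grandparent pair: r = 2·(1/2)^3 = 1/4).
Hamilton's rule with n recipients of equal r: n·r·B > C, so B > C/(n·r) = 0.302/(4·0.25) = 0.302.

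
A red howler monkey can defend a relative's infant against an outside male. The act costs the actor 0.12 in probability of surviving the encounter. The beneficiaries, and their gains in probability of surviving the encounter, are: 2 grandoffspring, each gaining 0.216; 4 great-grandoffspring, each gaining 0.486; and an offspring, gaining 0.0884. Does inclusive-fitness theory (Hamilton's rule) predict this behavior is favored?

Hamilton's rule: the trait is favored when the sum of r·B over every recipient exceeds the actor's cost C.
r to a grandoffspring = 0.25 (two parent–offspring links: r = (1/2)^2 = 1/4).
r to a great-grandoffspring = 1/8 (three parent–offspring links: r = (1/2)^3 = 1/8).
r to an offspring = 1/2 (one parent–offspring link: r = (1/2)^1 = 1/2).
Summing one r·B term per recipient: 2·0.25·0.216 + 4·0.125·0.486 + 1·0.5·0.0884 = 0.3952.
0.3952 > 0.12: the indirect benefit exceeds the cost.

Yes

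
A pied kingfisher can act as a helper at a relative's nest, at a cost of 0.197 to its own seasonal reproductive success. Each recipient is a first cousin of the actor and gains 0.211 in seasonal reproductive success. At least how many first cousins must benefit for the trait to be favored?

r to a first cousin = 1/8 (first cousins share one grandparent pair — two paths of length 4: r = 2·(1/2)^4 = 1/8).
Hamilton's rule: n·r·B > C  ⇒  n > C/(r·B) = 0.197/(0.125·0.211) = 7.469.
The smallest integer exceeding 7.469 is 8.

8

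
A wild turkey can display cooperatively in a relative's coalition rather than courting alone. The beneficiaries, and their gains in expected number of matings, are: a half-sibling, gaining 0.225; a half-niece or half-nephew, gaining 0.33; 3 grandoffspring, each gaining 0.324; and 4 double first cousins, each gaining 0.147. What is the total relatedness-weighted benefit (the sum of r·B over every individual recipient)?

r to a half-sibling = 1/4 (half-sibs share one parent — one path of length 2: r = (1/2)^2 = 1/4).
r to a half-niece or half-nephew = 0.125 (half-aunt/uncle↔niece/nephew: one path of length 3: r = (1/2)^3 = 1/8).
r to a grandoffspring = 1/4 (two parent–offspring links: r = (1/2)^2 = 1/4).
r to a double first cousin = 1/4 (double first cousins share both grandparent pairs — four paths of length 4: r = 4·(1/2)^4 = 1/4).
Summing one r·B term per recipient: 1·0.25·0.225 + 1·0.125·0.33 + 3·0.25·0.324 + 4·0.25·0.147 = 0.4875.

0.4875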